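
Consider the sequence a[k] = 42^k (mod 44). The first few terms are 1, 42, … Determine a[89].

We have a[0] = 1, a[1] = 42, a[2] = 4, a[3] = 36, a[4] = 16, a[5] = 12, a[6] = 20, a[7] = 4.
Since a[7] = a[2] = 4, the sequence is eventually periodic: after a pre-period of length 2 it cycles with period 5.
For k ≥ 2, a[k] depends only on (k - 2) mod 5. (89 - 2) mod 5 = 2, so a[89] = a[4] = 16.

16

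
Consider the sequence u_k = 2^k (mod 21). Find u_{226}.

We have u_0 = 1,  u_1 = 2,  u_2 = 4,  u_3 = 8,  u_4 = 16,  u_5 = 11,  u_6 = 1.
Since u_6 = u_0 = 1, the sequence is periodic with period 6.
(226 - 0) mod 6 = 4, so u_{226} = u_4 = 16.

16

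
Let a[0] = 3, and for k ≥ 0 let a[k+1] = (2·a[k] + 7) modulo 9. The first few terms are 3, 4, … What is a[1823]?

We have a[0] = 3, a[1] = 4, a[2] = 6, a[3] = 1, a[4] = 0, a[5] = 7, a[6] = 3.
Since a[6] = a[0] = 3, the sequence is periodic with period 6.
(1823 - 0) mod 6 = 5, so a[1823] = a[5] = 7.

7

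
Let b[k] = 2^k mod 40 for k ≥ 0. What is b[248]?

16

Computing terms: b[0] = 1, b[1] = 2, b[2] = 4, b[3] = 8, b[4] = 16, b[5] = 32, b[6] = 24, b[7] = 8.
Since b[7] = b[3] = 8, the sequence is eventually periodic: after a pre-period of length 3 it cycles with period 4.
For k ≥ 3, b[k] depends only on (k - 3) mod 4. (248 - 3) mod 4 = 1, so b[248] = b[4] = 16.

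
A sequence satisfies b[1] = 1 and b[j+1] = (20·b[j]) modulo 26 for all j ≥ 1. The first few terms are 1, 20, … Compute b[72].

b[1] = 1; b[2] = 20; b[3] = 10; b[4] = 18; b[5] = 22; b[6] = 24; b[7] = 12; b[8] = 6; b[9] = 16; b[10] = 8; b[11] = 4; b[12] = 2; b[13] = 14; b[14] = 20.
Since b[14] = b[2] = 20, the sequence is eventually periodic: after a pre-period of length 1 it cycles with period 12.
For j ≥ 2, b[j] depends only on (j - 2) mod 12. (72 - 2) mod 12 = 10, so b[72] = b[12] = 2.

2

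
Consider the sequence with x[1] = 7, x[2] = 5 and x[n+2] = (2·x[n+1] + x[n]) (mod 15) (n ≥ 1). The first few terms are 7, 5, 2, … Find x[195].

2

We have x[1] = 7; x[2] = 5; x[3] = 2; x[4] = 9; x[5] = 5; x[6] = 4; x[7] = 13; x[8] = 0; x[9] = 13; x[10] = 11; x[11] = 5; x[12] = 6; x[13] = 2; x[14] = 10; x[15] = 7; x[16] = 9; x[17] = 10; x[18] = 14; x[19] = 8; x[20] = 0; x[21] = 8; x[22] = 1; x[23] = 10; x[24] = 6; x[25] = 7; x[26] = 5.
Since (x[25], x[26]) = (x[1], x[2]) = (7, 5) (two consecutive terms determine the rest), the sequence is periodic with period 24.
(195 - 1) mod 24 = 2, so x[195] = x[3] = 2.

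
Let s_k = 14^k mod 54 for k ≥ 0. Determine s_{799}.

s_0 = 1; s_1 = 14; s_2 = 34; s_3 = 44; s_4 = 22; s_5 = 38; s_6 = 46; s_7 = 50; s_8 = 52; s_9 = 26; s_{10} = 40; s_{11} = 20; s_{12} = 10; s_{13} = 32; s_{14} = 16; s_{15} = 8; s_{16} = 4; s_{17} = 2; s_{18} = 28; s_{19} = 14.
Since s_{19} = s_1 = 14, the sequence is eventually periodic: after a pre-period of length 1 it cycles with period 18.
For k ≥ 1, s_k depends only on (k - 1) mod 18. (799 - 1) mod 18 = 6, so s_{799} = s_7 = 50.

50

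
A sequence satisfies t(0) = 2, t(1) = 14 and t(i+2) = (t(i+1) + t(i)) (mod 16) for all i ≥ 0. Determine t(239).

12

Computing terms: t(0) = 2, t(1) = 14, t(2) = 0, t(3) = 14, t(4) = 14, t(5) = 12, t(6) = 10, t(7) = 6, t(8) = 0, t(9) = 6, t(10) = 6, t(11) = 12, t(12) = 2, t(13) = 14.
The sequence repeats with period 12.
So t(239) = t(0 + ((239-0) mod 12)) = t(11) = 12.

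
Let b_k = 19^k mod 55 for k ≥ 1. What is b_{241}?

19

b_1 = 19; b_2 = 31; b_3 = 39; b_4 = 26; b_5 = 54; b_6 = 36; b_7 = 24; b_8 = 16; b_9 = 29; b_{10} = 1; b_{11} = 19.
Since b_{11} = b_1 = 19, the sequence is periodic with period 10.
(241 - 1) mod 10 = 0, so b_{241} = b_1 = 19.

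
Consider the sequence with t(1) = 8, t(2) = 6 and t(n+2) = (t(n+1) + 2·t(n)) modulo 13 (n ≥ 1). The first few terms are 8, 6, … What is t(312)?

12

Listing terms: t(1) = 8,  t(2) = 6,  t(3) = 9,  t(4) = 8,  t(5) = 0,  t(6) = 3,  t(7) = 3,  t(8) = 9,  t(9) = 2,  t(10) = 7,  t(11) = 11,  t(12) = 12,  t(13) = 8,  t(14) = 6.
The sequence repeats with period 12.
(312 - 1) mod 12 = 11, so t(312) = t(12) = 12.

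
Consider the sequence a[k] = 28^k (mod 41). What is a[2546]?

39

a[0] = 1,  a[1] = 28,  a[2] = 5,  a[3] = 17,  a[4] = 25,  a[5] = 3,  a[6] = 2,  a[7] = 15,  a[8] = 10,  a[9] = 34,  a[10] = 9,  a[11] = 6,  a[12] = 4,  a[13] = 30,  a[14] = 20,  a[15] = 27,  a[16] = 18,  a[17] = 12,  a[18] = 8,  a[19] = 19,  a[20] = 40,  a[21] = 13,  a[22] = 36,  a[23] = 24,  a[24] = 16,  a[25] = 38,  a[26] = 39,  a[27] = 26,  a[28] = 31,  a[29] = 7,  a[30] = 32,  a[31] = 35,  a[32] = 37,  a[33] = 11,  a[34] = 21,  a[35] = 14,  a[36] = 23,  a[37] = 29,  a[38] = 33,  a[39] = 22,  a[40] = 1.
The sequence repeats with period 40.
So a[2546] = a[0 + ((2546-0) mod 40)] = a[26] = 39.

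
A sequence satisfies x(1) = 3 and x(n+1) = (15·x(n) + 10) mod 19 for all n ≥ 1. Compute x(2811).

18

Listing terms: x(1) = 3,  x(2) = 17,  x(3) = 18,  x(4) = 14,  x(5) = 11,  x(6) = 4,  x(7) = 13,  x(8) = 15,  x(9) = 7,  x(10) = 1,  x(11) = 6,  x(12) = 5,  x(13) = 9,  x(14) = 12,  x(15) = 0,  x(16) = 10,  x(17) = 8,  x(18) = 16,  x(19) = 3.
The sequence repeats with period 18.
(2811 - 1) mod 18 = 2, so x(2811) = x(3) = 18.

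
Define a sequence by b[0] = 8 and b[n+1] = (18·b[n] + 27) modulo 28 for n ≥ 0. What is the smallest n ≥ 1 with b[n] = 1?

3

Computing terms: b[0] = 8; b[1] = 3; b[2] = 25; b[3] = 1; b[4] = 17; b[5] = 25.
Since b[5] = b[2] = 25, the sequence is eventually periodic: after a pre-period of length 2 it cycles with period 3.
The value 1 first appears (with n ≥ 1) at b[3].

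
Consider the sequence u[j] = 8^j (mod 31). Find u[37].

2

u[0] = 1,  u[1] = 8,  u[2] = 2,  u[3] = 16,  u[4] = 4,  u[5] = 1.
Since u[5] = u[0] = 1, the sequence is periodic with period 5.
So u[37] = u[0 + ((37-0) mod 5)] = u[2] = 2.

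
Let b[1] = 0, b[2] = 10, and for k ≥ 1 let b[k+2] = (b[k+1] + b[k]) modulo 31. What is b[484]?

Listing terms: b[1] = 0; b[2] = 10; b[3] = 10; b[4] = 20; b[5] = 30; b[6] = 19; b[7] = 18; b[8] = 6; b[9] = 24; b[10] = 30; b[11] = 23; b[12] = 22; b[13] = 14; b[14] = 5; b[15] = 19; b[16] = 24; b[17] = 12; b[18] = 5; b[19] = 17; b[20] = 22; b[21] = 8; b[22] = 30; b[23] = 7; b[24] = 6; b[25] = 13; b[26] = 19; b[27] = 1; b[28] = 20; b[29] = 21; b[30] = 10; b[31] = 0; b[32] = 10.
Since (b[31], b[32]) = (b[1], b[2]) = (0, 10) (two consecutive terms determine the rest), the sequence is periodic with period 30.
(484 - 1) mod 30 = 3, so b[484] = b[4] = 20.

20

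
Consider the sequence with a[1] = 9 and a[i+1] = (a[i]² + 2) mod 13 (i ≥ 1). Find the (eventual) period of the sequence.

4

a[1] = 9, a[2] = 5, a[3] = 1, a[4] = 3, a[5] = 11, a[6] = 6, a[7] = 12, a[8] = 3.
Since a[8] = a[4] = 3, the sequence is eventually periodic: after a pre-period of length 3 it cycles with period 4.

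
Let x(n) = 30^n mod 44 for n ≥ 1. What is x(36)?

36

We have x(1) = 30, x(2) = 20, x(3) = 28, x(4) = 4, x(5) = 32, x(6) = 36, x(7) = 24, x(8) = 16, x(9) = 40, x(10) = 12, x(11) = 8, x(12) = 20.
Since x(12) = x(2) = 20, the sequence is eventually periodic: after a pre-period of length 1 it cycles with period 10.
For n ≥ 2, x(n) depends only on (n - 2) mod 10. (36 - 2) mod 10 = 4, so x(36) = x(6) = 36.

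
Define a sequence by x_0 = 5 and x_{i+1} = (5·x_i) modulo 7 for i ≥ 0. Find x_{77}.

1

We have x_0 = 5, x_1 = 4, x_2 = 6, x_3 = 2, x_4 = 3, x_5 = 1, x_6 = 5.
Since x_6 = x_0 = 5, the sequence is periodic with period 6.
So x_{77} = x_{0 + ((77-0) mod 6)} = x_5 = 1.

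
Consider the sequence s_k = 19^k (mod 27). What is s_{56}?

Computing terms: s_0 = 1; s_1 = 19; s_2 = 10; s_3 = 1.
Since s_3 = s_0 = 1, the sequence is periodic with period 3.
(56 - 0) mod 3 = 2, so s_{56} = s_2 = 10.

10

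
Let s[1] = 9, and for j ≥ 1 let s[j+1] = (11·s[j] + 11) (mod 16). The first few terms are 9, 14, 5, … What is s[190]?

Computing terms: s[1] = 9,  s[2] = 14,  s[3] = 5,  s[4] = 2,  s[5] = 1,  s[6] = 6,  s[7] = 13,  s[8] = 10,  s[9] = 9.
Since s[9] = s[1] = 9, the sequence is periodic with period 8.
So s[190] = s[1 + ((190-1) mod 8)] = s[6] = 6.

6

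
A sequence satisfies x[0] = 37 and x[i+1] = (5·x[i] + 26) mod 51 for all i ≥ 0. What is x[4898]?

Computing terms: x[0] = 37; x[1] = 7; x[2] = 10; x[3] = 25; x[4] = 49; x[5] = 16; x[6] = 4; x[7] = 46; x[8] = 1; x[9] = 31; x[10] = 28; x[11] = 13; x[12] = 40; x[13] = 22; x[14] = 34; x[15] = 43; x[16] = 37.
Since x[16] = x[0] = 37, the sequence is periodic with period 16.
So x[4898] = x[0 + ((4898-0) mod 16)] = x[2] = 10.

10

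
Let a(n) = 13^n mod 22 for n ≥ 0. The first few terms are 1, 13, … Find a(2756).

9

Computing terms: a(0) = 1, a(1) = 13, a(2) = 15, a(3) = 19, a(4) = 5, a(5) = 21, a(6) = 9, a(7) = 7, a(8) = 3, a(9) = 17, a(10) = 1.
Since a(10) = a(0) = 1, the sequence is periodic with period 10.
So a(2756) = a(0 + ((2756-0) mod 10)) = a(6) = 9.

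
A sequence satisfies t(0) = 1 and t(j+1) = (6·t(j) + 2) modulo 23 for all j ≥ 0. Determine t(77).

1

Listing terms: t(0) = 1, t(1) = 8, t(2) = 4, t(3) = 3, t(4) = 20, t(5) = 7, t(6) = 21, t(7) = 13, t(8) = 11, t(9) = 22, t(10) = 19, t(11) = 1.
The sequence repeats with period 11.
So t(77) = t(0 + ((77-0) mod 11)) = t(0) = 1.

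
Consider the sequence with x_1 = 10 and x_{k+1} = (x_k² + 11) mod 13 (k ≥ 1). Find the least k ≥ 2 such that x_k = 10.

Listing terms: x_1 = 10, x_2 = 7, x_3 = 8, x_4 = 10.
Since x_4 = x_1 = 10, the sequence is periodic with period 3.
The value 10 next appears (with k ≥ 2) at x_4.

4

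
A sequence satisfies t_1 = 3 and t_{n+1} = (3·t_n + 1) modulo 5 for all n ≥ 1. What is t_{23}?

Listing terms: t_1 = 3, t_2 = 0, t_3 = 1, t_4 = 4, t_5 = 3.
Since t_5 = t_1 = 3, the sequence is periodic with period 4.
(23 - 1) mod 4 = 2, so t_{23} = t_3 = 1.

1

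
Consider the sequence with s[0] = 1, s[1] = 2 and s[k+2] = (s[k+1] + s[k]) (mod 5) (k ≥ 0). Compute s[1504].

s[0] = 1,  s[1] = 2,  s[2] = 3,  s[3] = 0,  s[4] = 3,  s[5] = 3,  s[6] = 1,  s[7] = 4,  s[8] = 0,  s[9] = 4,  s[10] = 4,  s[11] = 3,  s[12] = 2,  s[13] = 0,  s[14] = 2,  s[15] = 2,  s[16] = 4,  s[17] = 1,  s[18] = 0,  s[19] = 1,  s[20] = 1,  s[21] = 2.
The sequence repeats with period 20.
(1504 - 0) mod 20 = 4, so s[1504] = s[4] = 3.

3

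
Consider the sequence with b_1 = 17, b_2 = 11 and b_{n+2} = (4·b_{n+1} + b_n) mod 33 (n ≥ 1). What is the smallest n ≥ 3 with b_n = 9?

20

b_1 = 17, b_2 = 11, b_3 = 28, b_4 = 24, b_5 = 25, b_6 = 25, b_7 = 26, b_8 = 30, b_9 = 14, b_{10} = 20, b_{11} = 28, b_{12} = 0, b_{13} = 28, b_{14} = 13, b_{15} = 14, b_{16} = 3, b_{17} = 26, b_{18} = 8, b_{19} = 25, b_{20} = 9, b_{21} = 28, b_{22} = 22, b_{23} = 17, b_{24} = 24, b_{25} = 14, b_{26} = 14, b_{27} = 4, b_{28} = 30, b_{29} = 25, b_{30} = 31, b_{31} = 17, b_{32} = 0, b_{33} = 17, b_{34} = 2, b_{35} = 25, b_{36} = 3, b_{37} = 4, b_{38} = 19, b_{39} = 14, b_{40} = 9, b_{41} = 17, b_{42} = 11.
The sequence repeats with period 40.
The value 9 first appears (with n ≥ 3) at b_{20}.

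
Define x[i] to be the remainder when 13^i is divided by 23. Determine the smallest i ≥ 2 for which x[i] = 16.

10

We have x[1] = 13; x[2] = 8; x[3] = 12; x[4] = 18; x[5] = 4; x[6] = 6; x[7] = 9; x[8] = 2; x[9] = 3; x[10] = 16; x[11] = 1; x[12] = 13.
The sequence repeats with period 11.
The value 16 first appears (with i ≥ 2) at x[10].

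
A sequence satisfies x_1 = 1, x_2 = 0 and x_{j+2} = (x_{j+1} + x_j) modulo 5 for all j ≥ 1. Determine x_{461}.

Listing terms: x_1 = 1,  x_2 = 0,  x_3 = 1,  x_4 = 1,  x_5 = 2,  x_6 = 3,  x_7 = 0,  x_8 = 3,  x_9 = 3,  x_{10} = 1,  x_{11} = 4,  x_{12} = 0,  x_{13} = 4,  x_{14} = 4,  x_{15} = 3,  x_{16} = 2,  x_{17} = 0,  x_{18} = 2,  x_{19} = 2,  x_{20} = 4,  x_{21} = 1,  x_{22} = 0.
Since (x_{21}, x_{22}) = (x_1, x_2) = (1, 0) (two consecutive terms determine the rest), the sequence is periodic with period 20.
(461 - 1) mod 20 = 0, so x_{461} = x_1 = 1.

1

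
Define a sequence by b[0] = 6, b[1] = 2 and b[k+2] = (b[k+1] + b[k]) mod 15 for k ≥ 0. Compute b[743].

Computing terms: b[0] = 6,  b[1] = 2,  b[2] = 8,  b[3] = 10,  b[4] = 3,  b[5] = 13,  b[6] = 1,  b[7] = 14,  b[8] = 0,  b[9] = 14,  b[10] = 14,  b[11] = 13,  b[12] = 12,  b[13] = 10,  b[14] = 7,  b[15] = 2,  b[16] = 9,  b[17] = 11,  b[18] = 5,  b[19] = 1,  b[20] = 6,  b[21] = 7,  b[22] = 13,  b[23] = 5,  b[24] = 3,  b[25] = 8,  b[26] = 11,  b[27] = 4,  b[28] = 0,  b[29] = 4,  b[30] = 4,  b[31] = 8,  b[32] = 12,  b[33] = 5,  b[34] = 2,  b[35] = 7,  b[36] = 9,  b[37] = 1,  b[38] = 10,  b[39] = 11,  b[40] = 6,  b[41] = 2.
Since (b[40], b[41]) = (b[0], b[1]) = (6, 2) (two consecutive terms determine the rest), the sequence is periodic with period 40.
(743 - 0) mod 40 = 23, so b[743] = b[23] = 5.

5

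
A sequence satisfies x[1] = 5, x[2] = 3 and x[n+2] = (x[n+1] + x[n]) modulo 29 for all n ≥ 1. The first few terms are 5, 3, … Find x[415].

12

x[1] = 5,  x[2] = 3,  x[3] = 8,  x[4] = 11,  x[5] = 19,  x[6] = 1,  x[7] = 20,  x[8] = 21,  x[9] = 12,  x[10] = 4,  x[11] = 16,  x[12] = 20,  x[13] = 7,  x[14] = 27,  x[15] = 5,  x[16] = 3.
The sequence repeats with period 14.
(415 - 1) mod 14 = 8, so x[415] = x[9] = 12.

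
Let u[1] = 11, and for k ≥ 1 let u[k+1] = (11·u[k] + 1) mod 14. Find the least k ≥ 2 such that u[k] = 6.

6

u[1] = 11,  u[2] = 10,  u[3] = 13,  u[4] = 4,  u[5] = 3,  u[6] = 6,  u[7] = 11.
The sequence repeats with period 6.
The value 6 first appears (with k ≥ 2) at u[6].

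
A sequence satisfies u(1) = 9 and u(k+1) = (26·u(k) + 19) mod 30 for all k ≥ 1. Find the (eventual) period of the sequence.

10

Computing terms: u(1) = 9; u(2) = 13; u(3) = 27; u(4) = 1; u(5) = 15; u(6) = 19; u(7) = 3; u(8) = 7; u(9) = 21; u(10) = 25; u(11) = 9.
The sequence repeats with period 10.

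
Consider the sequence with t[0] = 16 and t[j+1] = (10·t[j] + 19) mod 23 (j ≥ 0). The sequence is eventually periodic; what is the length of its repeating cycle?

We have t[0] = 16, t[1] = 18, t[2] = 15, t[3] = 8, t[4] = 7, t[5] = 20, t[6] = 12, t[7] = 1, t[8] = 6, t[9] = 10, t[10] = 4, t[11] = 13, t[12] = 11, t[13] = 14, t[14] = 21, t[15] = 22, t[16] = 9, t[17] = 17, t[18] = 5, t[19] = 0, t[20] = 19, t[21] = 2, t[22] = 16.
Since t[22] = t[0] = 16, the sequence is periodic with period 22.

22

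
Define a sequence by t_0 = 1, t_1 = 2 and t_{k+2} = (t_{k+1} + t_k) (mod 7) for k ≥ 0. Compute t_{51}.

t_0 = 1; t_1 = 2; t_2 = 3; t_3 = 5; t_4 = 1; t_5 = 6; t_6 = 0; t_7 = 6; t_8 = 6; t_9 = 5; t_{10} = 4; t_{11} = 2; t_{12} = 6; t_{13} = 1; t_{14} = 0; t_{15} = 1; t_{16} = 1; t_{17} = 2.
Since (t_{16}, t_{17}) = (t_0, t_1) = (1, 2) (two consecutive terms determine the rest), the sequence is periodic with period 16.
(51 - 0) mod 16 = 3, so t_{51} = t_3 = 5.

5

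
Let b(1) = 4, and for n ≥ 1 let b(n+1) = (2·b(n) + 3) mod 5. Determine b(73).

Computing terms: b(1) = 4,  b(2) = 1,  b(3) = 0,  b(4) = 3,  b(5) = 4.
Since b(5) = b(1) = 4, the sequence is periodic with period 4.
(73 - 1) mod 4 = 0, so b(73) = b(1) = 4.

4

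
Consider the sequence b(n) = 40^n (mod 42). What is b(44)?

4

We have b(0) = 1,  b(1) = 40,  b(2) = 4,  b(3) = 34,  b(4) = 16,  b(5) = 10,  b(6) = 22,  b(7) = 40.
Since b(7) = b(1) = 40, the sequence is eventually periodic: after a pre-period of length 1 it cycles with period 6.
For n ≥ 1, b(n) depends only on (n - 1) mod 6. (44 - 1) mod 6 = 1, so b(44) = b(2) = 4.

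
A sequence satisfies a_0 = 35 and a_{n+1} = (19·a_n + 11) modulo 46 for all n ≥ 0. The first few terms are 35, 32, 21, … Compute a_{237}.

Listing terms: a_0 = 35, a_1 = 32, a_2 = 21, a_3 = 42, a_4 = 27, a_5 = 18, a_6 = 31, a_7 = 2, a_8 = 3, a_9 = 22, a_{10} = 15, a_{11} = 20, a_{12} = 23, a_{13} = 34, a_{14} = 13, a_{15} = 28, a_{16} = 37, a_{17} = 24, a_{18} = 7, a_{19} = 6, a_{20} = 33, a_{21} = 40, a_{22} = 35.
Since a_{22} = a_0 = 35, the sequence is periodic with period 22.
(237 - 0) mod 22 = 17, so a_{237} = a_{17} = 24.

24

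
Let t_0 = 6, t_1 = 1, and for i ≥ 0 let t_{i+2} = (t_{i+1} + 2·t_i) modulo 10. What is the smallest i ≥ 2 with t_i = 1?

4

t_0 = 6,  t_1 = 1,  t_2 = 3,  t_3 = 5,  t_4 = 1,  t_5 = 1,  t_6 = 3.
Since (t_5, t_6) = (t_1, t_2) = (1, 3) (two consecutive terms determine the rest), the sequence is eventually periodic: after a pre-period of length 1 it cycles with period 4.
The value 1 first appears (with i ≥ 2) at t_4.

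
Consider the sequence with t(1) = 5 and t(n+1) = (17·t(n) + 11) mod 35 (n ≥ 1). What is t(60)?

12

Listing terms: t(1) = 5; t(2) = 26; t(3) = 33; t(4) = 12; t(5) = 5.
Since t(5) = t(1) = 5, the sequence is periodic with period 4.
(60 - 1) mod 4 = 3, so t(60) = t(4) = 12.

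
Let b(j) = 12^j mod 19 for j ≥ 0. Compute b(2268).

1

Computing terms: b(0) = 1, b(1) = 12, b(2) = 11, b(3) = 18, b(4) = 7, b(5) = 8, b(6) = 1.
Since b(6) = b(0) = 1, the sequence is periodic with period 6.
So b(2268) = b(0 + ((2268-0) mod 6)) = b(0) = 1.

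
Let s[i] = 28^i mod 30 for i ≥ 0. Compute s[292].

16

Computing terms: s[0] = 1, s[1] = 28, s[2] = 4, s[3] = 22, s[4] = 16, s[5] = 28.
Since s[5] = s[1] = 28, the sequence is eventually periodic: after a pre-period of length 1 it cycles with period 4.
For i ≥ 1, s[i] depends only on (i - 1) mod 4. (292 - 1) mod 4 = 3, so s[292] = s[4] = 16.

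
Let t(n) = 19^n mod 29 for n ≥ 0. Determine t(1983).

Computing terms: t(0) = 1; t(1) = 19; t(2) = 13; t(3) = 15; t(4) = 24; t(5) = 21; t(6) = 22; t(7) = 12; t(8) = 25; t(9) = 11; t(10) = 6; t(11) = 27; t(12) = 20; t(13) = 3; t(14) = 28; t(15) = 10; t(16) = 16; t(17) = 14; t(18) = 5; t(19) = 8; t(20) = 7; t(21) = 17; t(22) = 4; t(23) = 18; t(24) = 23; t(25) = 2; t(26) = 9; t(27) = 26; t(28) = 1.
The sequence repeats with period 28.
So t(1983) = t(0 + ((1983-0) mod 28)) = t(23) = 18.

18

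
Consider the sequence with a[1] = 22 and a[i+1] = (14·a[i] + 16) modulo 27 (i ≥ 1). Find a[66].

Computing terms: a[1] = 22, a[2] = 0, a[3] = 16, a[4] = 24, a[5] = 1, a[6] = 3, a[7] = 4, a[8] = 18, a[9] = 25, a[10] = 15, a[11] = 10, a[12] = 21, a[13] = 13, a[14] = 9, a[15] = 7, a[16] = 6, a[17] = 19, a[18] = 12, a[19] = 22.
The sequence repeats with period 18.
So a[66] = a[1 + ((66-1) mod 18)] = a[12] = 21.

21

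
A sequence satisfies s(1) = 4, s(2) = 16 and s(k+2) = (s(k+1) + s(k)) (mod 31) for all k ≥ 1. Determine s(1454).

26

Listing terms: s(1) = 4; s(2) = 16; s(3) = 20; s(4) = 5; s(5) = 25; s(6) = 30; s(7) = 24; s(8) = 23; s(9) = 16; s(10) = 8; s(11) = 24; s(12) = 1; s(13) = 25; s(14) = 26; s(15) = 20; s(16) = 15; s(17) = 4; s(18) = 19; s(19) = 23; s(20) = 11; s(21) = 3; s(22) = 14; s(23) = 17; s(24) = 0; s(25) = 17; s(26) = 17; s(27) = 3; s(28) = 20; s(29) = 23; s(30) = 12; s(31) = 4; s(32) = 16.
Since (s(31), s(32)) = (s(1), s(2)) = (4, 16) (two consecutive terms determine the rest), the sequence is periodic with period 30.
(1454 - 1) mod 30 = 13, so s(1454) = s(14) = 26.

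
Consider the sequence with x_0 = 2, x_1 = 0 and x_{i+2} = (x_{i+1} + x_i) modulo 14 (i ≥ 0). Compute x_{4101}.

We have x_0 = 2,  x_1 = 0,  x_2 = 2,  x_3 = 2,  x_4 = 4,  x_5 = 6,  x_6 = 10,  x_7 = 2,  x_8 = 12,  x_9 = 0,  x_{10} = 12,  x_{11} = 12,  x_{12} = 10,  x_{13} = 8,  x_{14} = 4,  x_{15} = 12,  x_{16} = 2,  x_{17} = 0.
The sequence repeats with period 16.
(4101 - 0) mod 16 = 5, so x_{4101} = x_5 = 6.

6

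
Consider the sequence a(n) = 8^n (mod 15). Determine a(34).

4

Listing terms: a(1) = 8, a(2) = 4, a(3) = 2, a(4) = 1, a(5) = 8.
The sequence repeats with period 4.
So a(34) = a(1 + ((34-1) mod 4)) = a(2) = 4.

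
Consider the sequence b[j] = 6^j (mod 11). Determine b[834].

b[0] = 1,  b[1] = 6,  b[2] = 3,  b[3] = 7,  b[4] = 9,  b[5] = 10,  b[6] = 5,  b[7] = 8,  b[8] = 4,  b[9] = 2,  b[10] = 1.
The sequence repeats with period 10.
So b[834] = b[0 + ((834-0) mod 10)] = b[4] = 9.

9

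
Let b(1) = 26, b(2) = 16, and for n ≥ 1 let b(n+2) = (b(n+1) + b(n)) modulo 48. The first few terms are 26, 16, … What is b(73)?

26

We have b(1) = 26; b(2) = 16; b(3) = 42; b(4) = 10; b(5) = 4; b(6) = 14; b(7) = 18; b(8) = 32; b(9) = 2; b(10) = 34; b(11) = 36; b(12) = 22; b(13) = 10; b(14) = 32; b(15) = 42; b(16) = 26; b(17) = 20; b(18) = 46; b(19) = 18; b(20) = 16; b(21) = 34; b(22) = 2; b(23) = 36; b(24) = 38; b(25) = 26; b(26) = 16.
The sequence repeats with period 24.
(73 - 1) mod 24 = 0, so b(73) = b(1) = 26.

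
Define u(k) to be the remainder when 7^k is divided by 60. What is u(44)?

1

u(1) = 7; u(2) = 49; u(3) = 43; u(4) = 1; u(5) = 7.
Since u(5) = u(1) = 7, the sequence is periodic with period 4.
(44 - 1) mod 4 = 3, so u(44) = u(4) = 1.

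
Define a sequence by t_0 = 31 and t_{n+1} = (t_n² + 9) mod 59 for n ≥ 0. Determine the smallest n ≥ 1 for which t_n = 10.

We have t_0 = 31, t_1 = 26, t_2 = 36, t_3 = 7, t_4 = 58, t_5 = 10, t_6 = 50, t_7 = 31.
Since t_7 = t_0 = 31, the sequence is periodic with period 7.
The value 10 first appears (with n ≥ 1) at t_5.

5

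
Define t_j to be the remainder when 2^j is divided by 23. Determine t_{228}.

We have t_0 = 1,  t_1 = 2,  t_2 = 4,  t_3 = 8,  t_4 = 16,  t_5 = 9,  t_6 = 18,  t_7 = 13,  t_8 = 3,  t_9 = 6,  t_{10} = 12,  t_{11} = 1.
Since t_{11} = t_0 = 1, the sequence is periodic with period 11.
(228 - 0) mod 11 = 8, so t_{228} = t_8 = 3.

3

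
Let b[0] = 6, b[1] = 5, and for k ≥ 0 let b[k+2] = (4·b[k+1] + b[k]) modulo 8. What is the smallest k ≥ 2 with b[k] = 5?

3

b[0] = 6,  b[1] = 5,  b[2] = 2,  b[3] = 5,  b[4] = 6,  b[5] = 5.
The sequence repeats with period 4.
The value 5 first appears (with k ≥ 2) at b[3].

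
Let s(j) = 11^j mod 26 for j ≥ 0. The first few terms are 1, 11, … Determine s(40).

3

Listing terms: s(0) = 1, s(1) = 11, s(2) = 17, s(3) = 5, s(4) = 3, s(5) = 7, s(6) = 25, s(7) = 15, s(8) = 9, s(9) = 21, s(10) = 23, s(11) = 19, s(12) = 1.
Since s(12) = s(0) = 1, the sequence is periodic with period 12.
(40 - 0) mod 12 = 4, so s(40) = s(4) = 3.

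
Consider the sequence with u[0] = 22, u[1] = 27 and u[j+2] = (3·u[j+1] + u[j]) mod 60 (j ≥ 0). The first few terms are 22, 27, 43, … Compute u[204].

22

u[0] = 22; u[1] = 27; u[2] = 43; u[3] = 36; u[4] = 31; u[5] = 9; u[6] = 58; u[7] = 3; u[8] = 7; u[9] = 24; u[10] = 19; u[11] = 21; u[12] = 22; u[13] = 27.
The sequence repeats with period 12.
(204 - 0) mod 12 = 0, so u[204] = u[0] = 22.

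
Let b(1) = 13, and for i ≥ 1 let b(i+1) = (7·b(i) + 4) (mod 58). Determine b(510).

15

We have b(1) = 13; b(2) = 37; b(3) = 31; b(4) = 47; b(5) = 43; b(6) = 15; b(7) = 51; b(8) = 13.
The sequence repeats with period 7.
(510 - 1) mod 7 = 5, so b(510) = b(6) = 15.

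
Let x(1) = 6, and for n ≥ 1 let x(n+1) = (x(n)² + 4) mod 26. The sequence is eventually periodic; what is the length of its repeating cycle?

We have x(1) = 6, x(2) = 14, x(3) = 18, x(4) = 16, x(5) = 0, x(6) = 4, x(7) = 20, x(8) = 14.
Since x(8) = x(2) = 14, the sequence is eventually periodic: after a pre-period of length 1 it cycles with period 6.

6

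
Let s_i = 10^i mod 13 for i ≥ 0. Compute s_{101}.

4

Listing terms: s_0 = 1,  s_1 = 10,  s_2 = 9,  s_3 = 12,  s_4 = 3,  s_5 = 4,  s_6 = 1.
The sequence repeats with period 6.
(101 - 0) mod 6 = 5, so s_{101} = s_5 = 4.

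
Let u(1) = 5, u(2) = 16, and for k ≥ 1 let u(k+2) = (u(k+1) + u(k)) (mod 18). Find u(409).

We have u(1) = 5; u(2) = 16; u(3) = 3; u(4) = 1; u(5) = 4; u(6) = 5; u(7) = 9; u(8) = 14; u(9) = 5; u(10) = 1; u(11) = 6; u(12) = 7; u(13) = 13; u(14) = 2; u(15) = 15; u(16) = 17; u(17) = 14; u(18) = 13; u(19) = 9; u(20) = 4; u(21) = 13; u(22) = 17; u(23) = 12; u(24) = 11; u(25) = 5; u(26) = 16.
Since (u(25), u(26)) = (u(1), u(2)) = (5, 16) (two consecutive terms determine the rest), the sequence is periodic with period 24.
So u(409) = u(1 + ((409-1) mod 24)) = u(1) = 5.

5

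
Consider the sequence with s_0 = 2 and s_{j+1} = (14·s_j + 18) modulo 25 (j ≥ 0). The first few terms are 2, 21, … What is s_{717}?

Listing terms: s_0 = 2,  s_1 = 21,  s_2 = 12,  s_3 = 11,  s_4 = 22,  s_5 = 1,  s_6 = 7,  s_7 = 16,  s_8 = 17,  s_9 = 6,  s_{10} = 2.
The sequence repeats with period 10.
So s_{717} = s_{0 + ((717-0) mod 10)} = s_7 = 16.

16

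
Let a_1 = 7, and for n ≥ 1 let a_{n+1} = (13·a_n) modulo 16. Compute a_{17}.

We have a_1 = 7; a_2 = 11; a_3 = 15; a_4 = 3; a_5 = 7.
The sequence repeats with period 4.
So a_{17} = a_{1 + ((17-1) mod 4)} = a_1 = 7.

7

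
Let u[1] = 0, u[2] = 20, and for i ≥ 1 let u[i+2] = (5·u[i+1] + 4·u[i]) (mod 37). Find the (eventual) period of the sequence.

36

Listing terms: u[1] = 0,  u[2] = 20,  u[3] = 26,  u[4] = 25,  u[5] = 7,  u[6] = 24,  u[7] = 0,  u[8] = 22,  u[9] = 36,  u[10] = 9,  u[11] = 4,  u[12] = 19,  u[13] = 0,  u[14] = 2,  u[15] = 10,  u[16] = 21,  u[17] = 34,  u[18] = 32,  u[19] = 0,  u[20] = 17,  u[21] = 11,  u[22] = 12,  u[23] = 30,  u[24] = 13,  u[25] = 0,  u[26] = 15,  u[27] = 1,  u[28] = 28,  u[29] = 33,  u[30] = 18,  u[31] = 0,  u[32] = 35,  u[33] = 27,  u[34] = 16,  u[35] = 3,  u[36] = 5,  u[37] = 0,  u[38] = 20.
Since (u[37], u[38]) = (u[1], u[2]) = (0, 20) (two consecutive terms determine the rest), the sequence is periodic with period 36.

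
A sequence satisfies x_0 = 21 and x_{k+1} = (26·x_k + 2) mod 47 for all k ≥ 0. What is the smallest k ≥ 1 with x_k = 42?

Computing terms: x_0 = 21; x_1 = 31; x_2 = 9; x_3 = 1; x_4 = 28; x_5 = 25; x_6 = 41; x_7 = 34; x_8 = 40; x_9 = 8; x_{10} = 22; x_{11} = 10; x_{12} = 27; x_{13} = 46; x_{14} = 23; x_{15} = 36; x_{16} = 45; x_{17} = 44; x_{18} = 18; x_{19} = 0; x_{20} = 2; x_{21} = 7; x_{22} = 43; x_{23} = 39; x_{24} = 29; x_{25} = 4; x_{26} = 12; x_{27} = 32; x_{28} = 35; x_{29} = 19; x_{30} = 26; x_{31} = 20; x_{32} = 5; x_{33} = 38; x_{34} = 3; x_{35} = 33; x_{36} = 14; x_{37} = 37; x_{38} = 24; x_{39} = 15; x_{40} = 16; x_{41} = 42; x_{42} = 13; x_{43} = 11; x_{44} = 6; x_{45} = 17; x_{46} = 21.
The sequence repeats with period 46.
The value 42 first appears (with k ≥ 1) at x_{41}.

41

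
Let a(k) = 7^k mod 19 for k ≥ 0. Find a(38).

11

Listing terms: a(0) = 1; a(1) = 7; a(2) = 11; a(3) = 1.
The sequence repeats with period 3.
(38 - 0) mod 3 = 2, so a(38) = a(2) = 11.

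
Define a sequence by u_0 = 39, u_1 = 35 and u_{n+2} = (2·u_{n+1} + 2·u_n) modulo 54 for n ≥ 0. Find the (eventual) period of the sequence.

Listing terms: u_0 = 39, u_1 = 35, u_2 = 40, u_3 = 42, u_4 = 2, u_5 = 34, u_6 = 18, u_7 = 50, u_8 = 28, u_9 = 48, u_{10} = 44, u_{11} = 22, u_{12} = 24, u_{13} = 38, u_{14} = 16, u_{15} = 0, u_{16} = 32, u_{17} = 10, u_{18} = 30, u_{19} = 26, u_{20} = 4, u_{21} = 6, u_{22} = 20, u_{23} = 52, u_{24} = 36, u_{25} = 14, u_{26} = 46, u_{27} = 12, u_{28} = 8, u_{29} = 40, u_{30} = 42.
Since (u_{29}, u_{30}) = (u_2, u_3) = (40, 42) (two consecutive terms determine the rest), the sequence is eventually periodic: after a pre-period of length 2 it cycles with period 27.

27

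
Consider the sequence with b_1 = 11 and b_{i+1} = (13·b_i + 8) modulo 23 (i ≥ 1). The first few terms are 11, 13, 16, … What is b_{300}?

b_1 = 11, b_2 = 13, b_3 = 16, b_4 = 9, b_5 = 10, b_6 = 0, b_7 = 8, b_8 = 20, b_9 = 15, b_{10} = 19, b_{11} = 2, b_{12} = 11.
The sequence repeats with period 11.
(300 - 1) mod 11 = 2, so b_{300} = b_3 = 16.

16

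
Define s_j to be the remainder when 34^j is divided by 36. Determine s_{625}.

s_1 = 34, s_2 = 4, s_3 = 28, s_4 = 16, s_5 = 4.
Since s_5 = s_2 = 4, the sequence is eventually periodic: after a pre-period of length 1 it cycles with period 3.
For j ≥ 2, s_j depends only on (j - 2) mod 3. (625 - 2) mod 3 = 2, so s_{625} = s_4 = 16.

16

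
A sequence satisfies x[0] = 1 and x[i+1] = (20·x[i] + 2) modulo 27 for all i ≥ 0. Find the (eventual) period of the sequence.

Computing terms: x[0] = 1, x[1] = 22, x[2] = 10, x[3] = 13, x[4] = 19, x[5] = 4, x[6] = 1.
The sequence repeats with period 6.

6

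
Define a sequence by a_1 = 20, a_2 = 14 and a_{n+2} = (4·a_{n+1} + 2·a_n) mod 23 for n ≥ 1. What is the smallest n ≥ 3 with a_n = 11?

We have a_1 = 20; a_2 = 14; a_3 = 4; a_4 = 21; a_5 = 0; a_6 = 19; a_7 = 7; a_8 = 20; a_9 = 2; a_{10} = 2; a_{11} = 12; a_{12} = 6; a_{13} = 2; a_{14} = 20; a_{15} = 15; a_{16} = 8; a_{17} = 16; a_{18} = 11; a_{19} = 7; a_{20} = 4; a_{21} = 7; a_{22} = 13; a_{23} = 20; a_{24} = 14.
The sequence repeats with period 22.
The value 11 first appears (with n ≥ 3) at a_{18}.

18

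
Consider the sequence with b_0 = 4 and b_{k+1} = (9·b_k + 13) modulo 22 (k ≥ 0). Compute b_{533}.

Listing terms: b_0 = 4, b_1 = 5, b_2 = 14, b_3 = 7, b_4 = 10, b_5 = 15, b_6 = 16, b_7 = 3, b_8 = 18, b_9 = 21, b_{10} = 4.
Since b_{10} = b_0 = 4, the sequence is periodic with period 10.
So b_{533} = b_{0 + ((533-0) mod 10)} = b_3 = 7.

7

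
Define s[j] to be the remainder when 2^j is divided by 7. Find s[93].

We have s[1] = 2,  s[2] = 4,  s[3] = 1,  s[4] = 2.
The sequence repeats with period 3.
So s[93] = s[1 + ((93-1) mod 3)] = s[3] = 1.

1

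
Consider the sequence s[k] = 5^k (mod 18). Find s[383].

11

We have s[1] = 5,  s[2] = 7,  s[3] = 17,  s[4] = 13,  s[5] = 11,  s[6] = 1,  s[7] = 5.
Since s[7] = s[1] = 5, the sequence is periodic with period 6.
So s[383] = s[1 + ((383-1) mod 6)] = s[5] = 11.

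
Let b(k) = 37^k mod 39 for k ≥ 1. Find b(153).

Listing terms: b(1) = 37,  b(2) = 4,  b(3) = 31,  b(4) = 16,  b(5) = 7,  b(6) = 25,  b(7) = 28,  b(8) = 22,  b(9) = 34,  b(10) = 10,  b(11) = 19,  b(12) = 1,  b(13) = 37.
The sequence repeats with period 12.
(153 - 1) mod 12 = 8, so b(153) = b(9) = 34.

34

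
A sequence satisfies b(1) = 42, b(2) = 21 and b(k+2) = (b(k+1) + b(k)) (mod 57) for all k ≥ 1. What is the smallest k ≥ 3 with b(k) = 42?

b(1) = 42; b(2) = 21; b(3) = 6; b(4) = 27; b(5) = 33; b(6) = 3; b(7) = 36; b(8) = 39; b(9) = 18; b(10) = 0; b(11) = 18; b(12) = 18; b(13) = 36; b(14) = 54; b(15) = 33; b(16) = 30; b(17) = 6; b(18) = 36; b(19) = 42; b(20) = 21.
Since (b(19), b(20)) = (b(1), b(2)) = (42, 21) (two consecutive terms determine the rest), the sequence is periodic with period 18.
The value 42 next appears (with k ≥ 3) at b(19).

19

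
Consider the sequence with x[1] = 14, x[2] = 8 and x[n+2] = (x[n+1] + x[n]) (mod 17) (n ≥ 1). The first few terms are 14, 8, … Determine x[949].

1

Listing terms: x[1] = 14,  x[2] = 8,  x[3] = 5,  x[4] = 13,  x[5] = 1,  x[6] = 14,  x[7] = 15,  x[8] = 12,  x[9] = 10,  x[10] = 5,  x[11] = 15,  x[12] = 3,  x[13] = 1,  x[14] = 4,  x[15] = 5,  x[16] = 9,  x[17] = 14,  x[18] = 6,  x[19] = 3,  x[20] = 9,  x[21] = 12,  x[22] = 4,  x[23] = 16,  x[24] = 3,  x[25] = 2,  x[26] = 5,  x[27] = 7,  x[28] = 12,  x[29] = 2,  x[30] = 14,  x[31] = 16,  x[32] = 13,  x[33] = 12,  x[34] = 8,  x[35] = 3,  x[36] = 11,  x[37] = 14,  x[38] = 8.
The sequence repeats with period 36.
So x[949] = x[1 + ((949-1) mod 36)] = x[13] = 1.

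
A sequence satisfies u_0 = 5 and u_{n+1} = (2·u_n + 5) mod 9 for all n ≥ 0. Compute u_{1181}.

Computing terms: u_0 = 5, u_1 = 6, u_2 = 8, u_3 = 3, u_4 = 2, u_5 = 0, u_6 = 5.
The sequence repeats with period 6.
So u_{1181} = u_{0 + ((1181-0) mod 6)} = u_5 = 0.

0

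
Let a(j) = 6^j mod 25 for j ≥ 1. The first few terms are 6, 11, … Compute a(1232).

11

Computing terms: a(1) = 6,  a(2) = 11,  a(3) = 16,  a(4) = 21,  a(5) = 1,  a(6) = 6.
Since a(6) = a(1) = 6, the sequence is periodic with period 5.
(1232 - 1) mod 5 = 1, so a(1232) = a(2) = 11.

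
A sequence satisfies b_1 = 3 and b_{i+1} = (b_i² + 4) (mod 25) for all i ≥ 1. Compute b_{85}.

18

b_1 = 3, b_2 = 13, b_3 = 23, b_4 = 8, b_5 = 18, b_6 = 3.
Since b_6 = b_1 = 3, the sequence is periodic with period 5.
So b_{85} = b_{1 + ((85-1) mod 5)} = b_5 = 18.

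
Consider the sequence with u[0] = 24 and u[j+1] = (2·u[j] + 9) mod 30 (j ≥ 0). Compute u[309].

Listing terms: u[0] = 24; u[1] = 27; u[2] = 3; u[3] = 15; u[4] = 9; u[5] = 27.
Since u[5] = u[1] = 27, the sequence is eventually periodic: after a pre-period of length 1 it cycles with period 4.
For j ≥ 1, u[j] depends only on (j - 1) mod 4. (309 - 1) mod 4 = 0, so u[309] = u[1] = 27.

27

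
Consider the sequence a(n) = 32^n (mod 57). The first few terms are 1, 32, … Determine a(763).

29

We have a(0) = 1, a(1) = 32, a(2) = 55, a(3) = 50, a(4) = 4, a(5) = 14, a(6) = 49, a(7) = 29, a(8) = 16, a(9) = 56, a(10) = 25, a(11) = 2, a(12) = 7, a(13) = 53, a(14) = 43, a(15) = 8, a(16) = 28, a(17) = 41, a(18) = 1.
Since a(18) = a(0) = 1, the sequence is periodic with period 18.
So a(763) = a(0 + ((763-0) mod 18)) = a(7) = 29.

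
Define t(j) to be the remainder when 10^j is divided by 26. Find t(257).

Computing terms: t(1) = 10, t(2) = 22, t(3) = 12, t(4) = 16, t(5) = 4, t(6) = 14, t(7) = 10.
The sequence repeats with period 6.
(257 - 1) mod 6 = 4, so t(257) = t(5) = 4.

4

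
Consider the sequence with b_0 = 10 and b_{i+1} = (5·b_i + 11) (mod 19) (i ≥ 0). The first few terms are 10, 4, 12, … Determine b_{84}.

14

We have b_0 = 10, b_1 = 4, b_2 = 12, b_3 = 14, b_4 = 5, b_5 = 17, b_6 = 1, b_7 = 16, b_8 = 15, b_9 = 10.
Since b_9 = b_0 = 10, the sequence is periodic with period 9.
So b_{84} = b_{0 + ((84-0) mod 9)} = b_3 = 14.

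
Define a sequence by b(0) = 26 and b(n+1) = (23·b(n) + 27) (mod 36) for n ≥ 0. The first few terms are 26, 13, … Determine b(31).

13

We have b(0) = 26, b(1) = 13, b(2) = 2, b(3) = 1, b(4) = 14, b(5) = 25, b(6) = 26.
The sequence repeats with period 6.
So b(31) = b(0 + ((31-0) mod 6)) = b(1) = 13.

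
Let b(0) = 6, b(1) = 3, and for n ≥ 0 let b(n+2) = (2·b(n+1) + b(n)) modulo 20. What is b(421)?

We have b(0) = 6,  b(1) = 3,  b(2) = 12,  b(3) = 7,  b(4) = 6,  b(5) = 19,  b(6) = 4,  b(7) = 7,  b(8) = 18,  b(9) = 3,  b(10) = 4,  b(11) = 11,  b(12) = 6,  b(13) = 3.
Since (b(12), b(13)) = (b(0), b(1)) = (6, 3) (two consecutive terms determine the rest), the sequence is periodic with period 12.
(421 - 0) mod 12 = 1, so b(421) = b(1) = 3.

3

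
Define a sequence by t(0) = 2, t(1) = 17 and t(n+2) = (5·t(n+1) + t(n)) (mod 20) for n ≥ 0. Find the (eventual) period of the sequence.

6

We have t(0) = 2; t(1) = 17; t(2) = 7; t(3) = 12; t(4) = 7; t(5) = 7; t(6) = 2; t(7) = 17.
The sequence repeats with period 6.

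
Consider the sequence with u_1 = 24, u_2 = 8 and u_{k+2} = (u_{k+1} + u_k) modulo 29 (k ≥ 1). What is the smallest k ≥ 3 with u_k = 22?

10

We have u_1 = 24; u_2 = 8; u_3 = 3; u_4 = 11; u_5 = 14; u_6 = 25; u_7 = 10; u_8 = 6; u_9 = 16; u_{10} = 22; u_{11} = 9; u_{12} = 2; u_{13} = 11; u_{14} = 13; u_{15} = 24; u_{16} = 8.
The sequence repeats with period 14.
The value 22 first appears (with k ≥ 3) at u_{10}.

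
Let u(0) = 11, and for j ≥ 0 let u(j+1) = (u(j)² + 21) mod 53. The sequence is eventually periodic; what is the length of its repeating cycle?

Computing terms: u(0) = 11, u(1) = 36, u(2) = 45, u(3) = 32, u(4) = 38, u(5) = 34, u(6) = 11.
Since u(6) = u(0) = 11, the sequence is periodic with period 6.

6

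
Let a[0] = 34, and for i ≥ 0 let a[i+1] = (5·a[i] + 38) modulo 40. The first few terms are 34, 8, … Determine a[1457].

a[0] = 34,  a[1] = 8,  a[2] = 38,  a[3] = 28,  a[4] = 18,  a[5] = 8.
Since a[5] = a[1] = 8, the sequence is eventually periodic: after a pre-period of length 1 it cycles with period 4.
For i ≥ 1, a[i] depends only on (i - 1) mod 4. (1457 - 1) mod 4 = 0, so a[1457] = a[1] = 8.

8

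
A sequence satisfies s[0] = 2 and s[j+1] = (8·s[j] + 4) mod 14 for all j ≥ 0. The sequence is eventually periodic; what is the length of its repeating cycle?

7

Listing terms: s[0] = 2,  s[1] = 6,  s[2] = 10,  s[3] = 0,  s[4] = 4,  s[5] = 8,  s[6] = 12,  s[7] = 2.
The sequence repeats with period 7.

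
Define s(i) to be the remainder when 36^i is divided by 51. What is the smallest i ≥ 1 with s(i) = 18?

Computing terms: s(0) = 1; s(1) = 36; s(2) = 21; s(3) = 42; s(4) = 33; s(5) = 15; s(6) = 30; s(7) = 9; s(8) = 18; s(9) = 36.
Since s(9) = s(1) = 36, the sequence is eventually periodic: after a pre-period of length 1 it cycles with period 8.
The value 18 first appears (with i ≥ 1) at s(8).

8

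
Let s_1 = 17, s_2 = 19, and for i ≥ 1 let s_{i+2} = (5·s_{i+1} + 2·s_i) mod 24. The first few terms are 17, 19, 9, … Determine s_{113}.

s_1 = 17, s_2 = 19, s_3 = 9, s_4 = 11, s_5 = 1, s_6 = 3, s_7 = 17, s_8 = 19.
The sequence repeats with period 6.
So s_{113} = s_{1 + ((113-1) mod 6)} = s_5 = 1.

1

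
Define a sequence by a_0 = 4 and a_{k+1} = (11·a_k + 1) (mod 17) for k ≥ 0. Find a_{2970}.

7

Computing terms: a_0 = 4; a_1 = 11; a_2 = 3; a_3 = 0; a_4 = 1; a_5 = 12; a_6 = 14; a_7 = 2; a_8 = 6; a_9 = 16; a_{10} = 7; a_{11} = 10; a_{12} = 9; a_{13} = 15; a_{14} = 13; a_{15} = 8; a_{16} = 4.
The sequence repeats with period 16.
So a_{2970} = a_{0 + ((2970-0) mod 16)} = a_{10} = 7.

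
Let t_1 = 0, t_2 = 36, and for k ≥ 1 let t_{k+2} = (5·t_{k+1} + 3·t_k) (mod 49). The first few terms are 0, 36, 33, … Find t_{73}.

35

t_1 = 0,  t_2 = 36,  t_3 = 33,  t_4 = 28,  t_5 = 43,  t_6 = 5,  t_7 = 7,  t_8 = 1,  t_9 = 26,  t_{10} = 35,  t_{11} = 8,  t_{12} = 47,  t_{13} = 14,  t_{14} = 15,  t_{15} = 19,  t_{16} = 42,  t_{17} = 22,  t_{18} = 40,  t_{19} = 21,  t_{20} = 29,  t_{21} = 12,  t_{22} = 0,  t_{23} = 36.
Since (t_{22}, t_{23}) = (t_1, t_2) = (0, 36) (two consecutive terms determine the rest), the sequence is periodic with period 21.
(73 - 1) mod 21 = 9, so t_{73} = t_{10} = 35.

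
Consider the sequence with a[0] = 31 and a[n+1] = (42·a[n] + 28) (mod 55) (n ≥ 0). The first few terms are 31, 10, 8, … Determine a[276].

21

Computing terms: a[0] = 31; a[1] = 10; a[2] = 8; a[3] = 34; a[4] = 26; a[5] = 20; a[6] = 43; a[7] = 19; a[8] = 1; a[9] = 15; a[10] = 53; a[11] = 54; a[12] = 41; a[13] = 45; a[14] = 48; a[15] = 9; a[16] = 21; a[17] = 30; a[18] = 23; a[19] = 4; a[20] = 31.
Since a[20] = a[0] = 31, the sequence is periodic with period 20.
(276 - 0) mod 20 = 16, so a[276] = a[16] = 21.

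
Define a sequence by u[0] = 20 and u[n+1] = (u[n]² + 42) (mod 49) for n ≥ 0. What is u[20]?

u[0] = 20,  u[1] = 1,  u[2] = 43,  u[3] = 29,  u[4] = 1.
Since u[4] = u[1] = 1, the sequence is eventually periodic: after a pre-period of length 1 it cycles with period 3.
For n ≥ 1, u[n] depends only on (n - 1) mod 3. (20 - 1) mod 3 = 1, so u[20] = u[2] = 43.

43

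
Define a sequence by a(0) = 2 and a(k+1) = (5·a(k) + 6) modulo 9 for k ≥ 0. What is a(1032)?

Computing terms: a(0) = 2,  a(1) = 7,  a(2) = 5,  a(3) = 4,  a(4) = 8,  a(5) = 1,  a(6) = 2.
Since a(6) = a(0) = 2, the sequence is periodic with period 6.
So a(1032) = a(0 + ((1032-0) mod 6)) = a(0) = 2.

2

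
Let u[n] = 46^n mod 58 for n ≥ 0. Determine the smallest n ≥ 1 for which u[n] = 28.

2

Listing terms: u[0] = 1; u[1] = 46; u[2] = 28; u[3] = 12; u[4] = 30; u[5] = 46.
Since u[5] = u[1] = 46, the sequence is eventually periodic: after a pre-period of length 1 it cycles with period 4.
The value 28 first appears (with n ≥ 1) at u[2].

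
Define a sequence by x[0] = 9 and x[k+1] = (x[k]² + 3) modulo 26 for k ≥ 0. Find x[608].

3

Computing terms: x[0] = 9,  x[1] = 6,  x[2] = 13,  x[3] = 16,  x[4] = 25,  x[5] = 4,  x[6] = 19,  x[7] = 0,  x[8] = 3,  x[9] = 12,  x[10] = 17,  x[11] = 6.
Since x[11] = x[1] = 6, the sequence is eventually periodic: after a pre-period of length 1 it cycles with period 10.
For k ≥ 1, x[k] depends only on (k - 1) mod 10. (608 - 1) mod 10 = 7, so x[608] = x[8] = 3.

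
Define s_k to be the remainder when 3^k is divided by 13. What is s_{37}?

3

Computing terms: s_1 = 3, s_2 = 9, s_3 = 1, s_4 = 3.
Since s_4 = s_1 = 3, the sequence is periodic with period 3.
(37 - 1) mod 3 = 0, so s_{37} = s_1 = 3.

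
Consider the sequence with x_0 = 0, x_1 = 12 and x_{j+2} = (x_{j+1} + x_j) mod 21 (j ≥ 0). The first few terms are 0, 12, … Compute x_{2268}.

Listing terms: x_0 = 0; x_1 = 12; x_2 = 12; x_3 = 3; x_4 = 15; x_5 = 18; x_6 = 12; x_7 = 9; x_8 = 0; x_9 = 9; x_{10} = 9; x_{11} = 18; x_{12} = 6; x_{13} = 3; x_{14} = 9; x_{15} = 12; x_{16} = 0; x_{17} = 12.
The sequence repeats with period 16.
So x_{2268} = x_{0 + ((2268-0) mod 16)} = x_{12} = 6.

6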